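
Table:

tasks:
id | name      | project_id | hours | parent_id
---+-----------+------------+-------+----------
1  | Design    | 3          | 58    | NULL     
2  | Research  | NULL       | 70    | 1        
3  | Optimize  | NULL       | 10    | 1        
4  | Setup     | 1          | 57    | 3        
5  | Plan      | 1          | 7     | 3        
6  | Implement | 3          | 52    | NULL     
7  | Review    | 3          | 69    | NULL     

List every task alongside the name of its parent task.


This is a self-join: tasks is joined to a second copy of itself, matching each row's parent_id to another row's id. Use LEFT JOIN so rows with parent_id=NULL are kept.
  - task 1 (Design): parent_id=NULL -> NULL
  - task 2 (Research): parent_id=1 -> Design
  - task 3 (Optimize): parent_id=1 -> Design
  - task 4 (Setup): parent_id=3 -> Optimize
  - task 5 (Plan): parent_id=3 -> Optimize
  - task 6 (Implement): parent_id=NULL -> NULL
  - task 7 (Review): parent_id=NULL -> NULL

SQL:
SELECT a.name AS item, b.name AS parent
FROM tasks a
LEFT JOIN tasks b ON a.parent_id = b.id

Result:
item      | parent  
----------+---------
Design    | NULL    
Research  | Design  
Optimize  | Design  
Setup     | Optimize
Plan      | Optimize
Implement | NULL    
Review    | NULL    


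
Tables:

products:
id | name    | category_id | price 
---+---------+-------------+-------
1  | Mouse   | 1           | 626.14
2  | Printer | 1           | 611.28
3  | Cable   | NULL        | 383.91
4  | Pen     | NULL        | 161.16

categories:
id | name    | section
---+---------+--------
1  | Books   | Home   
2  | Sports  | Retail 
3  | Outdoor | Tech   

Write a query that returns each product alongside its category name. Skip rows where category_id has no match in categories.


INNER JOIN keeps only products rows whose category_id matches an id in categories. Walk through each product:
  - product 1 (Mouse): category_id=1 -> matches Books
  - product 2 (Printer): category_id=1 -> matches Books
  - product 3 (Cable): category_id=NULL, no match -> dropped
  - product 4 (Pen): category_id=NULL, no match -> dropped
So 2 of 4 rows are dropped.

SQL:
SELECT a.name, b.name AS category
FROM products a
INNER JOIN categories b ON a.category_id = b.id

Result:
name    | category
--------+---------
Mouse   | Books   
Printer | Books   


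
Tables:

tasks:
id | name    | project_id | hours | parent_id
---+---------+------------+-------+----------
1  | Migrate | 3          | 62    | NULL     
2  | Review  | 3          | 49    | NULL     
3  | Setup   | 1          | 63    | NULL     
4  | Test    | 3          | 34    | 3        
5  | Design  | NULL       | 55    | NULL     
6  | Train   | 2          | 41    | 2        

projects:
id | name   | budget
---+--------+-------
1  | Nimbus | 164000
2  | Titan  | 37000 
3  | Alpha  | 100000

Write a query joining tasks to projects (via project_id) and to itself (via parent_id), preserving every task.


Two LEFT JOINs from the same base table tasks: one to projects via project_id, one to tasks itself via parent_id. Both are LEFT so every task is preserved.
Match against projects:
  - task 1 (Migrate): project_id=3 -> matches Alpha
  - task 2 (Review): project_id=3 -> matches Alpha
  - task 3 (Setup): project_id=1 -> matches Nimbus
  - task 4 (Test): project_id=3 -> matches Alpha
  - task 5 (Design): project_id=NULL, no match -> kept with NULL
  - task 6 (Train): project_id=2 -> matches Titan
Match against tasks (self):
  - task 1 (Migrate): parent_id=NULL -> NULL
  - task 2 (Review): parent_id=NULL -> NULL
  - task 3 (Setup): parent_id=NULL -> NULL
  - task 4 (Test): parent_id=3 -> Setup
  - task 5 (Design): parent_id=NULL -> NULL
  - task 6 (Train): parent_id=2 -> Review

SQL:
SELECT a.name, b.name AS project, c.name AS parent
FROM tasks a
LEFT JOIN projects b ON a.project_id = b.id
LEFT JOIN tasks c ON a.parent_id = c.id

Result:
name    | project | parent
--------+---------+-------
Migrate | Alpha   | NULL  
Review  | Alpha   | NULL  
Setup   | Nimbus  | NULL  
Test    | Alpha   | Setup 
Design  | NULL    | NULL  
Train   | Titan   | Review


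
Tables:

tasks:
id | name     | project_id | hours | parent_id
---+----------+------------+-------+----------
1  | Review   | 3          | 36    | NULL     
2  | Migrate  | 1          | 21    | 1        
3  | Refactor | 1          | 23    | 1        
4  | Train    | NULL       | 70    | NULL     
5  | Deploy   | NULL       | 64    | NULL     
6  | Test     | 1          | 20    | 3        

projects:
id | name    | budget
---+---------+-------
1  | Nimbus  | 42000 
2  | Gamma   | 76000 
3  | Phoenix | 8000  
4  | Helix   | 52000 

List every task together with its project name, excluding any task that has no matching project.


INNER JOIN keeps only tasks rows whose project_id matches an id in projects. Walk through each task:
  - task 1 (Review): project_id=3 -> matches Phoenix
  - task 2 (Migrate): project_id=1 -> matches Nimbus
  - task 3 (Refactor): project_id=1 -> matches Nimbus
  - task 4 (Train): project_id=NULL, no match -> dropped
  - task 5 (Deploy): project_id=NULL, no match -> dropped
  - task 6 (Test): project_id=1 -> matches Nimbus
So 2 of 6 rows are dropped.

SQL:
SELECT a.name, b.name AS project
FROM tasks a
INNER JOIN projects b ON a.project_id = b.id

Result:
name     | project
---------+--------
Review   | Phoenix
Migrate  | Nimbus 
Refactor | Nimbus 
Test     | Nimbus 


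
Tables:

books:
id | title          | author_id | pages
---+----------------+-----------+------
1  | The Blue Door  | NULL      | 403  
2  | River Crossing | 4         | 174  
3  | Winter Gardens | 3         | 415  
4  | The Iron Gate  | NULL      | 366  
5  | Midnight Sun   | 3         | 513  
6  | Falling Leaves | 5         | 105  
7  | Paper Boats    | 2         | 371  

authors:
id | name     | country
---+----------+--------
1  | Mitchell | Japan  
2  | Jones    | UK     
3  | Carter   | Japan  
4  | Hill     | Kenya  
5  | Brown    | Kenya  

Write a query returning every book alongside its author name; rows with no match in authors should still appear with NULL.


LEFT JOIN keeps every row from books (the left table); where author_id has no match in authors, the author columns become NULL. Walk through each book:
  - book 1 (The Blue Door): author_id=NULL, no match -> kept with NULL
  - book 2 (River Crossing): author_id=4 -> matches Hill
  - book 3 (Winter Gardens): author_id=3 -> matches Carter
  - book 4 (The Iron Gate): author_id=NULL, no match -> kept with NULL
  - book 5 (Midnight Sun): author_id=3 -> matches Carter
  - book 6 (Falling Leaves): author_id=5 -> matches Brown
  - book 7 (Paper Boats): author_id=2 -> matches Jones
All 7 rows appear; 2 have NULL author.

SQL:
SELECT a.title, b.name AS author
FROM books a
LEFT JOIN authors b ON a.author_id = b.id

Result:
title          | author
---------------+-------
The Blue Door  | NULL  
River Crossing | Hill  
Winter Gardens | Carter
The Iron Gate  | NULL  
Midnight Sun   | Carter
Falling Leaves | Brown 
Paper Boats    | Jones 


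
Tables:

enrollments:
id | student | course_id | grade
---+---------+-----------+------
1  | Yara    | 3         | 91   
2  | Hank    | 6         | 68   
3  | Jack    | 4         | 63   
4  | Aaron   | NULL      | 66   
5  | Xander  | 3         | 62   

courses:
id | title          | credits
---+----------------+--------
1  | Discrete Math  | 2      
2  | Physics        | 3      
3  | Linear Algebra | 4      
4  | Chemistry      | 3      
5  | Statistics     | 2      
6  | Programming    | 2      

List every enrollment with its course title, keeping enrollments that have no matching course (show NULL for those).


LEFT JOIN keeps every row from enrollments (the left table); where course_id has no match in courses, the course columns become NULL. Walk through each enrollment:
  - enrollment 1 (Yara): course_id=3 -> matches Linear Algebra
  - enrollment 2 (Hank): course_id=6 -> matches Programming
  - enrollment 3 (Jack): course_id=4 -> matches Chemistry
  - enrollment 4 (Aaron): course_id=NULL, no match -> kept with NULL
  - enrollment 5 (Xander): course_id=3 -> matches Linear Algebra
All 5 rows appear; 1 has NULL course.

SQL:
SELECT a.student, b.title AS course
FROM enrollments a
LEFT JOIN courses b ON a.course_id = b.id

Result:
student | course        
--------+---------------
Yara    | Linear Algebra
Hank    | Programming   
Jack    | Chemistry     
Aaron   | NULL          
Xander  | Linear Algebra


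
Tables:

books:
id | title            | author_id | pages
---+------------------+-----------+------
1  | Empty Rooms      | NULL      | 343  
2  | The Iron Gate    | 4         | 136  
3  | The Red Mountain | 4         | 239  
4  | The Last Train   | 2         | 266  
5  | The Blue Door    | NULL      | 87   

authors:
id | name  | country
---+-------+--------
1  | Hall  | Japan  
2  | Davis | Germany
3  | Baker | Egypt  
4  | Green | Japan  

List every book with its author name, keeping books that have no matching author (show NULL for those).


LEFT JOIN keeps every row from books (the left table); where author_id has no match in authors, the author columns become NULL. Walk through each book:
  - book 1 (Empty Rooms): author_id=NULL, no match -> kept with NULL
  - book 2 (The Iron Gate): author_id=4 -> matches Green
  - book 3 (The Red Mountain): author_id=4 -> matches Green
  - book 4 (The Last Train): author_id=2 -> matches Davis
  - book 5 (The Blue Door): author_id=NULL, no match -> kept with NULL
All 5 rows appear; 2 have NULL author.

SQL:
SELECT a.title, b.name AS author
FROM books a
LEFT JOIN authors b ON a.author_id = b.id

Result:
title            | author
-----------------+-------
Empty Rooms      | NULL  
The Iron Gate    | Green 
The Red Mountain | Green 
The Last Train   | Davis 
The Blue Door    | NULL  


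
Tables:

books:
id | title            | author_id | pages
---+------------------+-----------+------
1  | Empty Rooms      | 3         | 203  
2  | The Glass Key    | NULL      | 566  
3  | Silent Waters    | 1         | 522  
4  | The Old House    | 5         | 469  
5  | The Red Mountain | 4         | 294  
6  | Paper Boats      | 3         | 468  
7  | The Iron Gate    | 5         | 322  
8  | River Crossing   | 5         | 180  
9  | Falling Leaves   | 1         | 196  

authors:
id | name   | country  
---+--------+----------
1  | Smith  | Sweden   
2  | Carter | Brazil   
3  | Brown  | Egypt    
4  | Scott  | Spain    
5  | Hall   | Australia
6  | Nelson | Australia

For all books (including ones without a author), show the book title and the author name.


LEFT JOIN keeps every row from books (the left table); where author_id has no match in authors, the author columns become NULL. Walk through each book:
  - book 1 (Empty Rooms): author_id=3 -> matches Brown
  - book 2 (The Glass Key): author_id=NULL, no match -> kept with NULL
  - book 3 (Silent Waters): author_id=1 -> matches Smith
  - book 4 (The Old House): author_id=5 -> matches Hall
  - book 5 (The Red Mountain): author_id=4 -> matches Scott
  - book 6 (Paper Boats): author_id=3 -> matches Brown
  - book 7 (The Iron Gate): author_id=5 -> matches Hall
  - book 8 (River Crossing): author_id=5 -> matches Hall
  - book 9 (Falling Leaves): author_id=1 -> matches Smith
All 9 rows appear; 1 has NULL author.

SQL:
SELECT a.title, b.name AS author
FROM books a
LEFT JOIN authors b ON a.author_id = b.id

Result:
title            | author
-----------------+-------
Empty Rooms      | Brown 
The Glass Key    | NULL  
Silent Waters    | Smith 
The Old House    | Hall  
The Red Mountain | Scott 
Paper Boats      | Brown 
The Iron Gate    | Hall  
River Crossing   | Hall  
Falling Leaves   | Smith 


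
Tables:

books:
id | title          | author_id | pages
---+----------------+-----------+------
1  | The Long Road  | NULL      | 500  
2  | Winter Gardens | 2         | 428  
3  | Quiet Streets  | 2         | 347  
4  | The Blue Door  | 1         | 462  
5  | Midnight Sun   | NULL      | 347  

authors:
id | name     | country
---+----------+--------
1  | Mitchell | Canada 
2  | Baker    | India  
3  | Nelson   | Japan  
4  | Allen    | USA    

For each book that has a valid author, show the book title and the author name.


INNER JOIN keeps only books rows whose author_id matches an id in authors. Walk through each book:
  - book 1 (The Long Road): author_id=NULL, no match -> dropped
  - book 2 (Winter Gardens): author_id=2 -> matches Baker
  - book 3 (Quiet Streets): author_id=2 -> matches Baker
  - book 4 (The Blue Door): author_id=1 -> matches Mitchell
  - book 5 (Midnight Sun): author_id=NULL, no match -> dropped
So 2 of 5 rows are dropped.

SQL:
SELECT a.title, b.name AS author
FROM books a
INNER JOIN authors b ON a.author_id = b.id

Result:
title          | author  
---------------+---------
Winter Gardens | Baker   
Quiet Streets  | Baker   
The Blue Door  | Mitchell


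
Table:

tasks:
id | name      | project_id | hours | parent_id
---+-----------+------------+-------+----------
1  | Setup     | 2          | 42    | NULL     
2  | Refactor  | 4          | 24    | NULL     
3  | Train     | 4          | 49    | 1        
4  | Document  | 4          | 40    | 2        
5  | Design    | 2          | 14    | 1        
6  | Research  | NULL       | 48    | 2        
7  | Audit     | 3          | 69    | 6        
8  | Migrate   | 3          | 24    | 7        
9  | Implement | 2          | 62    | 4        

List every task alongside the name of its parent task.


This is a self-join: tasks is joined to a second copy of itself, matching each row's parent_id to another row's id. Use LEFT JOIN so rows with parent_id=NULL are kept.
  - task 1 (Setup): parent_id=NULL -> NULL
  - task 2 (Refactor): parent_id=NULL -> NULL
  - task 3 (Train): parent_id=1 -> Setup
  - task 4 (Document): parent_id=2 -> Refactor
  - task 5 (Design): parent_id=1 -> Setup
  - task 6 (Research): parent_id=2 -> Refactor
  - task 7 (Audit): parent_id=6 -> Research
  - task 8 (Migrate): parent_id=7 -> Audit
  - task 9 (Implement): parent_id=4 -> Document

SQL:
SELECT a.name AS item, b.name AS parent
FROM tasks a
LEFT JOIN tasks b ON a.parent_id = b.id

Result:
item      | parent  
----------+---------
Setup     | NULL    
Refactor  | NULL    
Train     | Setup   
Document  | Refactor
Design    | Setup   
Research  | Refactor
Audit     | Research
Migrate   | Audit   
Implement | Document


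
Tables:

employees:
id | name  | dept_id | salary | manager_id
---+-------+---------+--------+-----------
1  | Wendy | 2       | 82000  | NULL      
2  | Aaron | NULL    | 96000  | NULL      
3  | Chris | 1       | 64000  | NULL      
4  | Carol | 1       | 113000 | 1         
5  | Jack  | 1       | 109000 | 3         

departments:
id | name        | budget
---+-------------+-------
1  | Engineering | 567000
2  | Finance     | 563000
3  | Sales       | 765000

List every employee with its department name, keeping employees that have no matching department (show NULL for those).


LEFT JOIN keeps every row from employees (the left table); where dept_id has no match in departments, the department columns become NULL. Walk through each employee:
  - employee 1 (Wendy): dept_id=2 -> matches Finance
  - employee 2 (Aaron): dept_id=NULL, no match -> kept with NULL
  - employee 3 (Chris): dept_id=1 -> matches Engineering
  - employee 4 (Carol): dept_id=1 -> matches Engineering
  - employee 5 (Jack): dept_id=1 -> matches Engineering
All 5 rows appear; 1 has NULL department.

SQL:
SELECT a.name, b.name AS department
FROM employees a
LEFT JOIN departments b ON a.dept_id = b.id

Result:
name  | department 
------+------------
Wendy | Finance    
Aaron | NULL       
Chris | Engineering
Carol | Engineering
Jack  | Engineering


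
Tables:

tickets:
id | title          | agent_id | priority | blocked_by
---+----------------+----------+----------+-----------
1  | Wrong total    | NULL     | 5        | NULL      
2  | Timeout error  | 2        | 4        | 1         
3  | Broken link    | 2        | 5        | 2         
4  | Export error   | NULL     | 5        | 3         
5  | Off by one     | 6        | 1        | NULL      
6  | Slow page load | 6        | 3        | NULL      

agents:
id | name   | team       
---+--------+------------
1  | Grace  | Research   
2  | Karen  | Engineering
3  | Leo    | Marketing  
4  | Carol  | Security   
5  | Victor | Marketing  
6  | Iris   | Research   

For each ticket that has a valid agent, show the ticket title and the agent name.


INNER JOIN keeps only tickets rows whose agent_id matches an id in agents. Walk through each ticket:
  - ticket 1 (Wrong total): agent_id=NULL, no match -> dropped
  - ticket 2 (Timeout error): agent_id=2 -> matches Karen
  - ticket 3 (Broken link): agent_id=2 -> matches Karen
  - ticket 4 (Export error): agent_id=NULL, no match -> dropped
  - ticket 5 (Off by one): agent_id=6 -> matches Iris
  - ticket 6 (Slow page load): agent_id=6 -> matches Iris
So 2 of 6 rows are dropped.

SQL:
SELECT a.title, b.name AS agent
FROM tickets a
INNER JOIN agents b ON a.agent_id = b.id

Result:
title          | agent
---------------+------
Timeout error  | Karen
Broken link    | Karen
Off by one     | Iris 
Slow page load | Iris 


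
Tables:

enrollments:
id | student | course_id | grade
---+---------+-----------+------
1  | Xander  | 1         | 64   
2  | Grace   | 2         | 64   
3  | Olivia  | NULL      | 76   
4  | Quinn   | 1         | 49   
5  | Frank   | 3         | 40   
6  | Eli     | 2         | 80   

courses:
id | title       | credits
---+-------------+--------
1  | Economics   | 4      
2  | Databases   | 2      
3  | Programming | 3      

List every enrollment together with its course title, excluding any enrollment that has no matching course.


INNER JOIN keeps only enrollments rows whose course_id matches an id in courses. Walk through each enrollment:
  - enrollment 1 (Xander): course_id=1 -> matches Economics
  - enrollment 2 (Grace): course_id=2 -> matches Databases
  - enrollment 3 (Olivia): course_id=NULL, no match -> dropped
  - enrollment 4 (Quinn): course_id=1 -> matches Economics
  - enrollment 5 (Frank): course_id=3 -> matches Programming
  - enrollment 6 (Eli): course_id=2 -> matches Databases
So 1 of 6 rows is dropped.

SQL:
SELECT a.student, b.title AS course
FROM enrollments a
INNER JOIN courses b ON a.course_id = b.id

Result:
student | course     
--------+------------
Xander  | Economics  
Grace   | Databases  
Quinn   | Economics  
Frank   | Programming
Eli     | Databases  


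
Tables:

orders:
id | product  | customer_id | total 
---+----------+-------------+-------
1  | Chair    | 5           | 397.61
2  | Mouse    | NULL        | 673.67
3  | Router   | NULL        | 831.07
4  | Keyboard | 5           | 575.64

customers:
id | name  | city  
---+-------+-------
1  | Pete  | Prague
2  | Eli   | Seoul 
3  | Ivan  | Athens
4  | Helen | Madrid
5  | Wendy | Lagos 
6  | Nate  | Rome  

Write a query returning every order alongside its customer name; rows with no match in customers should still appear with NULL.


LEFT JOIN keeps every row from orders (the left table); where customer_id has no match in customers, the customer columns become NULL. Walk through each order:
  - order 1 (Chair): customer_id=5 -> matches Wendy
  - order 2 (Mouse): customer_id=NULL, no match -> kept with NULL
  - order 3 (Router): customer_id=NULL, no match -> kept with NULL
  - order 4 (Keyboard): customer_id=5 -> matches Wendy
All 4 rows appear; 2 have NULL customer.

SQL:
SELECT a.product, b.name AS customer
FROM orders a
LEFT JOIN customers b ON a.customer_id = b.id

Result:
product  | customer
---------+---------
Chair    | Wendy   
Mouse    | NULL    
Router   | NULL    
Keyboard | Wendy   


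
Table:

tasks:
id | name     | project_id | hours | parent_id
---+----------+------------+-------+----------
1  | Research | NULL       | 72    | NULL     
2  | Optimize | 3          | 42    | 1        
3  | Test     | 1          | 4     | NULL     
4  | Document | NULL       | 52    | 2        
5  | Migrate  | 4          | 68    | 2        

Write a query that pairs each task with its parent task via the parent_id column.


This is a self-join: tasks is joined to a second copy of itself, matching each row's parent_id to another row's id. Use LEFT JOIN so rows with parent_id=NULL are kept.
  - task 1 (Research): parent_id=NULL -> NULL
  - task 2 (Optimize): parent_id=1 -> Research
  - task 3 (Test): parent_id=NULL -> NULL
  - task 4 (Document): parent_id=2 -> Optimize
  - task 5 (Migrate): parent_id=2 -> Optimize

SQL:
SELECT a.name AS item, b.name AS parent
FROM tasks a
LEFT JOIN tasks b ON a.parent_id = b.id

Result:
item     | parent  
---------+---------
Research | NULL    
Optimize | Research
Test     | NULL    
Document | Optimize
Migrate  | Optimize


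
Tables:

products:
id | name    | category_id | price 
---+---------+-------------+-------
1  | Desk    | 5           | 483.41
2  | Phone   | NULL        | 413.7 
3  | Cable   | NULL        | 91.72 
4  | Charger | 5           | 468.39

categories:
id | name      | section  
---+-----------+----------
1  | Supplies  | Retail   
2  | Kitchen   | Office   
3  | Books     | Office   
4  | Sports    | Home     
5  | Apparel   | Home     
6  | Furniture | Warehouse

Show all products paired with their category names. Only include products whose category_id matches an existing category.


INNER JOIN keeps only products rows whose category_id matches an id in categories. Walk through each product:
  - product 1 (Desk): category_id=5 -> matches Apparel
  - product 2 (Phone): category_id=NULL, no match -> dropped
  - product 3 (Cable): category_id=NULL, no match -> dropped
  - product 4 (Charger): category_id=5 -> matches Apparel
So 2 of 4 rows are dropped.

SQL:
SELECT a.name, b.name AS category
FROM products a
INNER JOIN categories b ON a.category_id = b.id

Result:
name    | category
--------+---------
Desk    | Apparel 
Charger | Apparel 


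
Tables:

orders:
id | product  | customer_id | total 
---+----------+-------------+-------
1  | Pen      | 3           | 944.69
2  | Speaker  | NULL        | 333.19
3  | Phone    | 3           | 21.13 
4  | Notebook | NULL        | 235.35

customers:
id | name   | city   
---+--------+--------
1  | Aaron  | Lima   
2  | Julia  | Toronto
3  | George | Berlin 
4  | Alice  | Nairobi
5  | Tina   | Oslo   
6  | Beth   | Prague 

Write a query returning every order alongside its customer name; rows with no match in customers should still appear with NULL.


LEFT JOIN keeps every row from orders (the left table); where customer_id has no match in customers, the customer columns become NULL. Walk through each order:
  - order 1 (Pen): customer_id=3 -> matches George
  - order 2 (Speaker): customer_id=NULL, no match -> kept with NULL
  - order 3 (Phone): customer_id=3 -> matches George
  - order 4 (Notebook): customer_id=NULL, no match -> kept with NULL
All 4 rows appear; 2 have NULL customer.

SQL:
SELECT a.product, b.name AS customer
FROM orders a
LEFT JOIN customers b ON a.customer_id = b.id

Result:
product  | customer
---------+---------
Pen      | George  
Speaker  | NULL    
Phone    | George  
Notebook | NULL    


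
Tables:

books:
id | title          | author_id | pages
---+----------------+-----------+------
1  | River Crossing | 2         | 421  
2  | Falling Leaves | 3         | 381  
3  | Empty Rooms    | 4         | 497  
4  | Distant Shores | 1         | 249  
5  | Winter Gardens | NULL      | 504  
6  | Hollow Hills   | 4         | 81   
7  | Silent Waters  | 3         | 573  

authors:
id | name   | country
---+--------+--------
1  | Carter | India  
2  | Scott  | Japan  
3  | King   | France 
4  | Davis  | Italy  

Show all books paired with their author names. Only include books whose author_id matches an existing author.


INNER JOIN keeps only books rows whose author_id matches an id in authors. Walk through each book:
  - book 1 (River Crossing): author_id=2 -> matches Scott
  - book 2 (Falling Leaves): author_id=3 -> matches King
  - book 3 (Empty Rooms): author_id=4 -> matches Davis
  - book 4 (Distant Shores): author_id=1 -> matches Carter
  - book 5 (Winter Gardens): author_id=NULL, no match -> dropped
  - book 6 (Hollow Hills): author_id=4 -> matches Davis
  - book 7 (Silent Waters): author_id=3 -> matches King
So 1 of 7 rows is dropped.

SQL:
SELECT a.title, b.name AS author
FROM books a
INNER JOIN authors b ON a.author_id = b.id

Result:
title          | author
---------------+-------
River Crossing | Scott 
Falling Leaves | King  
Empty Rooms    | Davis 
Distant Shores | Carter
Hollow Hills   | Davis 
Silent Waters  | King  


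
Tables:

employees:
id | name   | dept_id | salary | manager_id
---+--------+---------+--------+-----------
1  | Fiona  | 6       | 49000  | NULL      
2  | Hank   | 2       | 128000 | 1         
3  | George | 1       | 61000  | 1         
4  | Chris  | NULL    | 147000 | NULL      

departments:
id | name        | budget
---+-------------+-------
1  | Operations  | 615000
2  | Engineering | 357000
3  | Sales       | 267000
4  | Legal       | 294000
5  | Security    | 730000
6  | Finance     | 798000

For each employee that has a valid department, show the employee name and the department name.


INNER JOIN keeps only employees rows whose dept_id matches an id in departments. Walk through each employee:
  - employee 1 (Fiona): dept_id=6 -> matches Finance
  - employee 2 (Hank): dept_id=2 -> matches Engineering
  - employee 3 (George): dept_id=1 -> matches Operations
  - employee 4 (Chris): dept_id=NULL, no match -> dropped
So 1 of 4 rows is dropped.

SQL:
SELECT a.name, b.name AS department
FROM employees a
INNER JOIN departments b ON a.dept_id = b.id

Result:
name   | department 
-------+------------
Fiona  | Finance    
Hank   | Engineering
George | Operations 


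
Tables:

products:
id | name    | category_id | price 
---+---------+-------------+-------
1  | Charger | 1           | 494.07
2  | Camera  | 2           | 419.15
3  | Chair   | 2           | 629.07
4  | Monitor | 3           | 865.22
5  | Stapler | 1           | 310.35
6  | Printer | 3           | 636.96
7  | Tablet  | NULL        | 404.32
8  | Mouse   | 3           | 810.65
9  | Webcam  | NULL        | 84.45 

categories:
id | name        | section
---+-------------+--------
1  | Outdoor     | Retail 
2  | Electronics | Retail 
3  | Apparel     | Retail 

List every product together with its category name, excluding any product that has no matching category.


INNER JOIN keeps only products rows whose category_id matches an id in categories. Walk through each product:
  - product 1 (Charger): category_id=1 -> matches Outdoor
  - product 2 (Camera): category_id=2 -> matches Electronics
  - product 3 (Chair): category_id=2 -> matches Electronics
  - product 4 (Monitor): category_id=3 -> matches Apparel
  - product 5 (Stapler): category_id=1 -> matches Outdoor
  - product 6 (Printer): category_id=3 -> matches Apparel
  - product 7 (Tablet): category_id=NULL, no match -> dropped
  - product 8 (Mouse): category_id=3 -> matches Apparel
  - product 9 (Webcam): category_id=NULL, no match -> dropped
So 2 of 9 rows are dropped.

SQL:
SELECT a.name, b.name AS category
FROM products a
INNER JOIN categories b ON a.category_id = b.id

Result:
name    | category   
--------+------------
Charger | Outdoor    
Camera  | Electronics
Chair   | Electronics
Monitor | Apparel    
Stapler | Outdoor    
Printer | Apparel    
Mouse   | Apparel    


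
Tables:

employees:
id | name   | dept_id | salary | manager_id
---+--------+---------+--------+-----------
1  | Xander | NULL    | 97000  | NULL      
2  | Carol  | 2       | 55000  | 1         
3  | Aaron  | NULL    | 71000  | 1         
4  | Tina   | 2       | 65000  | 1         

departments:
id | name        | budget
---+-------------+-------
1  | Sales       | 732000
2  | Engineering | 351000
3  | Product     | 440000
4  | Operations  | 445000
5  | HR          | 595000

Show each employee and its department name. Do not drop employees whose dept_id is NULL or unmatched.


LEFT JOIN keeps every row from employees (the left table); where dept_id has no match in departments, the department columns become NULL. Walk through each employee:
  - employee 1 (Xander): dept_id=NULL, no match -> kept with NULL
  - employee 2 (Carol): dept_id=2 -> matches Engineering
  - employee 3 (Aaron): dept_id=NULL, no match -> kept with NULL
  - employee 4 (Tina): dept_id=2 -> matches Engineering
All 4 rows appear; 2 have NULL department.

SQL:
SELECT a.name, b.name AS department
FROM employees a
LEFT JOIN departments b ON a.dept_id = b.id

Result:
name   | department 
-------+------------
Xander | NULL       
Carol  | Engineering
Aaron  | NULL       
Tina   | Engineering


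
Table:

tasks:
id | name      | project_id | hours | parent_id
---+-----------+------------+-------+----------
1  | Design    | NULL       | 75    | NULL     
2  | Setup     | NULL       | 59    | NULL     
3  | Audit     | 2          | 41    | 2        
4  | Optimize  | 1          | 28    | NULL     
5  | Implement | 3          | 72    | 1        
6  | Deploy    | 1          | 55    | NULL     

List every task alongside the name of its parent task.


This is a self-join: tasks is joined to a second copy of itself, matching each row's parent_id to another row's id. Use LEFT JOIN so rows with parent_id=NULL are kept.
  - task 1 (Design): parent_id=NULL -> NULL
  - task 2 (Setup): parent_id=NULL -> NULL
  - task 3 (Audit): parent_id=2 -> Setup
  - task 4 (Optimize): parent_id=NULL -> NULL
  - task 5 (Implement): parent_id=1 -> Design
  - task 6 (Deploy): parent_id=NULL -> NULL

SQL:
SELECT a.name AS item, b.name AS parent
FROM tasks a
LEFT JOIN tasks b ON a.parent_id = b.id

Result:
item      | parent
----------+-------
Design    | NULL  
Setup     | NULL  
Audit     | Setup 
Optimize  | NULL  
Implement | Design
Deploy    | NULL  


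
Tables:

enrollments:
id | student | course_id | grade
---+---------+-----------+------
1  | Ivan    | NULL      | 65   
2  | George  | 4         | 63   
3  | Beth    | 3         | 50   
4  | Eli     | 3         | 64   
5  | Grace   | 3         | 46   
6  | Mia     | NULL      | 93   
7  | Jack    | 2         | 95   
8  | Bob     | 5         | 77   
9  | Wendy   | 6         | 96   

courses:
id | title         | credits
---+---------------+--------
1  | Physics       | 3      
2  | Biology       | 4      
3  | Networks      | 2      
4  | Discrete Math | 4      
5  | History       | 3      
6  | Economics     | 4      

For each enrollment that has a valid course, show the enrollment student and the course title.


INNER JOIN keeps only enrollments rows whose course_id matches an id in courses. Walk through each enrollment:
  - enrollment 1 (Ivan): course_id=NULL, no match -> dropped
  - enrollment 2 (George): course_id=4 -> matches Discrete Math
  - enrollment 3 (Beth): course_id=3 -> matches Networks
  - enrollment 4 (Eli): course_id=3 -> matches Networks
  - enrollment 5 (Grace): course_id=3 -> matches Networks
  - enrollment 6 (Mia): course_id=NULL, no match -> dropped
  - enrollment 7 (Jack): course_id=2 -> matches Biology
  - enrollment 8 (Bob): course_id=5 -> matches History
  - enrollment 9 (Wendy): course_id=6 -> matches Economics
So 2 of 9 rows are dropped.

SQL:
SELECT a.student, b.title AS course
FROM enrollments a
INNER JOIN courses b ON a.course_id = b.id

Result:
student | course       
--------+--------------
George  | Discrete Math
Beth    | Networks     
Eli     | Networks     
Grace   | Networks     
Jack    | Biology      
Bob     | History      
Wendy   | Economics    


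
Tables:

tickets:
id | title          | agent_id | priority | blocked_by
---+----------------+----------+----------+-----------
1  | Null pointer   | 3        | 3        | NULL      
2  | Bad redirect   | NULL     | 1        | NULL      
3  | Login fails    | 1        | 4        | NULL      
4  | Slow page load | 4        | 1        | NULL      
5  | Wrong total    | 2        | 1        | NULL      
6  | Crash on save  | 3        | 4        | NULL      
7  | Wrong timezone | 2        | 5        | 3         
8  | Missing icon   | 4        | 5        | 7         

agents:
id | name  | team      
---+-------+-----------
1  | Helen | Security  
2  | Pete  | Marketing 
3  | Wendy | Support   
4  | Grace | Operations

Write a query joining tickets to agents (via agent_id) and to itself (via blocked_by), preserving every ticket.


Two LEFT JOINs from the same base table tickets: one to agents via agent_id, one to tickets itself via blocked_by. Both are LEFT so every ticket is preserved.
Match against agents:
  - ticket 1 (Null pointer): agent_id=3 -> matches Wendy
  - ticket 2 (Bad redirect): agent_id=NULL, no match -> kept with NULL
  - ticket 3 (Login fails): agent_id=1 -> matches Helen
  - ticket 4 (Slow page load): agent_id=4 -> matches Grace
  - ticket 5 (Wrong total): agent_id=2 -> matches Pete
  - ticket 6 (Crash on save): agent_id=3 -> matches Wendy
  - ticket 7 (Wrong timezone): agent_id=2 -> matches Pete
  - ticket 8 (Missing icon): agent_id=4 -> matches Grace
Match against tickets (self):
  - ticket 1 (Null pointer): blocked_by=NULL -> NULL
  - ticket 2 (Bad redirect): blocked_by=NULL -> NULL
  - ticket 3 (Login fails): blocked_by=NULL -> NULL
  - ticket 4 (Slow page load): blocked_by=NULL -> NULL
  - ticket 5 (Wrong total): blocked_by=NULL -> NULL
  - ticket 6 (Crash on save): blocked_by=NULL -> NULL
  - ticket 7 (Wrong timezone): blocked_by=3 -> Login fails
  - ticket 8 (Missing icon): blocked_by=7 -> Wrong timezone

SQL:
SELECT a.title, b.name AS agent, c.title AS blocked_by
FROM tickets a
LEFT JOIN agents b ON a.agent_id = b.id
LEFT JOIN tickets c ON a.blocked_by = c.id

Result:
title          | agent | blocked_by    
---------------+-------+---------------
Null pointer   | Wendy | NULL          
Bad redirect   | NULL  | NULL          
Login fails    | Helen | NULL          
Slow page load | Grace | NULL          
Wrong total    | Pete  | NULL          
Crash on save  | Wendy | NULL          
Wrong timezone | Pete  | Login fails   
Missing icon   | Grace | Wrong timezone


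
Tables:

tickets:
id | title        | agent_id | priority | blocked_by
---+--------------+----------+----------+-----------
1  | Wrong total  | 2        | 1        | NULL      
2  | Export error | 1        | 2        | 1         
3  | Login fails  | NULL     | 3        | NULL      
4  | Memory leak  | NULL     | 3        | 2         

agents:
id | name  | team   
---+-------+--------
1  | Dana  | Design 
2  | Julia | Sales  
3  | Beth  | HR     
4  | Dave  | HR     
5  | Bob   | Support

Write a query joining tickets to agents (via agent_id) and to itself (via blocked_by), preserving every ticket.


Two LEFT JOINs from the same base table tickets: one to agents via agent_id, one to tickets itself via blocked_by. Both are LEFT so every ticket is preserved.
Match against agents:
  - ticket 1 (Wrong total): agent_id=2 -> matches Julia
  - ticket 2 (Export error): agent_id=1 -> matches Dana
  - ticket 3 (Login fails): agent_id=NULL, no match -> kept with NULL
  - ticket 4 (Memory leak): agent_id=NULL, no match -> kept with NULL
Match against tickets (self):
  - ticket 1 (Wrong total): blocked_by=NULL -> NULL
  - ticket 2 (Export error): blocked_by=1 -> Wrong total
  - ticket 3 (Login fails): blocked_by=NULL -> NULL
  - ticket 4 (Memory leak): blocked_by=2 -> Export error

SQL:
SELECT a.title, b.name AS agent, c.title AS blocked_by
FROM tickets a
LEFT JOIN agents b ON a.agent_id = b.id
LEFT JOIN tickets c ON a.blocked_by = c.id

Result:
title        | agent | blocked_by  
-------------+-------+-------------
Wrong total  | Julia | NULL        
Export error | Dana  | Wrong total 
Login fails  | NULL  | NULL        
Memory leak  | NULL  | Export error


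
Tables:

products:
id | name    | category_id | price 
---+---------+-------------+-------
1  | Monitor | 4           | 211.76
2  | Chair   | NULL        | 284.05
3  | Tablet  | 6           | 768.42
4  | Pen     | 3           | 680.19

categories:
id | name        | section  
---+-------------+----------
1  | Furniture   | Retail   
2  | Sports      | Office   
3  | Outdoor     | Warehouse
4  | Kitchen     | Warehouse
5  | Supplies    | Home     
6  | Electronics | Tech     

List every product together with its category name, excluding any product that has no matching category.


INNER JOIN keeps only products rows whose category_id matches an id in categories. Walk through each product:
  - product 1 (Monitor): category_id=4 -> matches Kitchen
  - product 2 (Chair): category_id=NULL, no match -> dropped
  - product 3 (Tablet): category_id=6 -> matches Electronics
  - product 4 (Pen): category_id=3 -> matches Outdoor
So 1 of 4 rows is dropped.

SQL:
SELECT a.name, b.name AS category
FROM products a
INNER JOIN categories b ON a.category_id = b.id

Result:
name    | category   
--------+------------
Monitor | Kitchen    
Tablet  | Electronics
Pen     | Outdoor    


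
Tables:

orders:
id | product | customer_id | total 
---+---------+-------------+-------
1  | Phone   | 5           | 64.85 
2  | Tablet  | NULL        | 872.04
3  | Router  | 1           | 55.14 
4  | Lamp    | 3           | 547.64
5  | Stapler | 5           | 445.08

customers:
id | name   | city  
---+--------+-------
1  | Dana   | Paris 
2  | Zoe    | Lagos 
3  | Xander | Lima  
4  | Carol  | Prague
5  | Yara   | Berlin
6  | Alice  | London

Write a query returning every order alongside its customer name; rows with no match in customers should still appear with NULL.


LEFT JOIN keeps every row from orders (the left table); where customer_id has no match in customers, the customer columns become NULL. Walk through each order:
  - order 1 (Phone): customer_id=5 -> matches Yara
  - order 2 (Tablet): customer_id=NULL, no match -> kept with NULL
  - order 3 (Router): customer_id=1 -> matches Dana
  - order 4 (Lamp): customer_id=3 -> matches Xander
  - order 5 (Stapler): customer_id=5 -> matches Yara
All 5 rows appear; 1 has NULL customer.

SQL:
SELECT a.product, b.name AS customer
FROM orders a
LEFT JOIN customers b ON a.customer_id = b.id

Result:
product | customer
--------+---------
Phone   | Yara    
Tablet  | NULL    
Router  | Dana    
Lamp    | Xander  
Stapler | Yara    


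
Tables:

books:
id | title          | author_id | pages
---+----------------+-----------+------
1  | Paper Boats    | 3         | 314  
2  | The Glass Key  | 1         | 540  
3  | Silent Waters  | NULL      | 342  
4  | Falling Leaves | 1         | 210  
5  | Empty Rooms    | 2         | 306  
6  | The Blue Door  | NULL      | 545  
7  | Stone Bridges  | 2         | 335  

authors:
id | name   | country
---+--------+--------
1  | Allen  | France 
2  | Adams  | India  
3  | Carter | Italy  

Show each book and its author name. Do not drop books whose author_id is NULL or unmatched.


LEFT JOIN keeps every row from books (the left table); where author_id has no match in authors, the author columns become NULL. Walk through each book:
  - book 1 (Paper Boats): author_id=3 -> matches Carter
  - book 2 (The Glass Key): author_id=1 -> matches Allen
  - book 3 (Silent Waters): author_id=NULL, no match -> kept with NULL
  - book 4 (Falling Leaves): author_id=1 -> matches Allen
  - book 5 (Empty Rooms): author_id=2 -> matches Adams
  - book 6 (The Blue Door): author_id=NULL, no match -> kept with NULL
  - book 7 (Stone Bridges): author_id=2 -> matches Adams
All 7 rows appear; 2 have NULL author.

SQL:
SELECT a.title, b.name AS author
FROM books a
LEFT JOIN authors b ON a.author_id = b.id

Result:
title          | author
---------------+-------
Paper Boats    | Carter
The Glass Key  | Allen 
Silent Waters  | NULL  
Falling Leaves | Allen 
Empty Rooms    | Adams 
The Blue Door  | NULL  
Stone Bridges  | Adams 


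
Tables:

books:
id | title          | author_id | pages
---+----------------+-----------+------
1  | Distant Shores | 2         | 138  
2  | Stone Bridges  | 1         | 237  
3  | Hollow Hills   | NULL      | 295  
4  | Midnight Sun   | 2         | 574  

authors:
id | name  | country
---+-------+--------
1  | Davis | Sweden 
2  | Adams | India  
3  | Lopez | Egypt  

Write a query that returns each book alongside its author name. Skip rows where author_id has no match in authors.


INNER JOIN keeps only books rows whose author_id matches an id in authors. Walk through each book:
  - book 1 (Distant Shores): author_id=2 -> matches Adams
  - book 2 (Stone Bridges): author_id=1 -> matches Davis
  - book 3 (Hollow Hills): author_id=NULL, no match -> dropped
  - book 4 (Midnight Sun): author_id=2 -> matches Adams
So 1 of 4 rows is dropped.

SQL:
SELECT a.title, b.name AS author
FROM books a
INNER JOIN authors b ON a.author_id = b.id

Result:
title          | author
---------------+-------
Distant Shores | Adams 
Stone Bridges  | Davis 
Midnight Sun   | Adams 
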